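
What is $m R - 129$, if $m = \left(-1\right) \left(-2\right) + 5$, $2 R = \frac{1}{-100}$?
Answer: $- \frac{25807}{200} \approx -129.03$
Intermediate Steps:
$R = - \frac{1}{200}$ ($R = \frac{1}{2 \left(-100\right)} = \frac{1}{2} \left(- \frac{1}{100}\right) = - \frac{1}{200} \approx -0.005$)
$m = 7$ ($m = 2 + 5 = 7$)
$m R - 129 = 7 \left(- \frac{1}{200}\right) - 129 = - \frac{7}{200} - 129 = - \frac{25807}{200}$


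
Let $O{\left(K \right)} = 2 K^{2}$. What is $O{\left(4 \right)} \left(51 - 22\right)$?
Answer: $928$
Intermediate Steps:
$O{\left(4 \right)} \left(51 - 22\right) = 2 \cdot 4^{2} \left(51 - 22\right) = 2 \cdot 16 \cdot 29 = 32 \cdot 29 = 928$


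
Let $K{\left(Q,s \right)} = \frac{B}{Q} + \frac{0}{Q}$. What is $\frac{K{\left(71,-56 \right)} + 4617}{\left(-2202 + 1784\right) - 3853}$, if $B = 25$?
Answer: $- \frac{327832}{303241} \approx -1.0811$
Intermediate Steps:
$K{\left(Q,s \right)} = \frac{25}{Q}$ ($K{\left(Q,s \right)} = \frac{25}{Q} + \frac{0}{Q} = \frac{25}{Q} + 0 = \frac{25}{Q}$)
$\frac{K{\left(71,-56 \right)} + 4617}{\left(-2202 + 1784\right) - 3853} = \frac{\frac{25}{71} + 4617}{\left(-2202 + 1784\right) - 3853} = \frac{25 \cdot \frac{1}{71} + 4617}{-418 - 3853} = \frac{\frac{25}{71} + 4617}{-4271} = \frac{327832}{71} \left(- \frac{1}{4271}\right) = - \frac{327832}{303241}$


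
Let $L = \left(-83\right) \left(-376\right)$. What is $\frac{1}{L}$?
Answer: $\frac{1}{31208} \approx 3.2043 \cdot 10^{-5}$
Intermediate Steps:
$L = 31208$
$\frac{1}{L} = \frac{1}{31208}$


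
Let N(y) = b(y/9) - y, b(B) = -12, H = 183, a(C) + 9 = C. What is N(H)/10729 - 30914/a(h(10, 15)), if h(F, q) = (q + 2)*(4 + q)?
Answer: -165868768/1684453 ≈ -98.470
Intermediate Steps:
h(F, q) = (2 + q)*(4 + q)
a(C) = -9 + C
N(y) = -12 - y
N(H)/10729 - 30914/a(h(10, 15)) = (-12 - 1*183)/10729 - 30914/(-9 + (8 + 15² + 6*15)) = (-12 - 183)*(1/10729) - 30914/(-9 + (8 + 225 + 90)) = -195*1/10729 - 30914/(-9 + 323) = -195/10729 - 30914/314 = -195/10729 - 30914*1/314 = -195/10729 - 15457/157 = -165868768/1684453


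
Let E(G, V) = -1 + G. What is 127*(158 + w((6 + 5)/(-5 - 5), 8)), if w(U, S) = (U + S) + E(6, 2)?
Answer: 215773/10 ≈ 21577.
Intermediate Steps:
w(U, S) = 5 + S + U (w(U, S) = (U + S) + (-1 + 6) = (S + U) + 5 = 5 + S + U)
127*(158 + w((6 + 5)/(-5 - 5), 8)) = 127*(158 + (5 + 8 + (6 + 5)/(-5 - 5))) = 127*(158 + (5 + 8 + 11/(-10))) = 127*(158 + (5 + 8 + 11*(-1/10))) = 127*(158 + (5 + 8 - 11/10)) = 127*(158 + 119/10) = 127*(1699/10) = 215773/10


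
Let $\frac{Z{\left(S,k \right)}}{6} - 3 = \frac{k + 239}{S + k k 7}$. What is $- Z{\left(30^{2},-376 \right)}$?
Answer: $- \frac{8914377}{495266} \approx -17.999$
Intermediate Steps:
$Z{\left(S,k \right)} = 18 + \frac{6 \left(239 + k\right)}{S + 7 k^{2}}$ ($Z{\left(S,k \right)} = 18 + 6 \frac{k + 239}{S + k k 7} = 18 + 6 \frac{239 + k}{S + k^{2} \cdot 7} = 18 + 6 \frac{239 + k}{S + 7 k^{2}} = 18 + \frac{6 \left(239 + k\right)}{S + 7 k^{2}}$)
$- Z{\left(30^{2},-376 \right)} = - \frac{6 \left(239 - 376 + 3 \cdot 30^{2} + 21 \left(-376\right)^{2}\right)}{30^{2} + 7 \left(-376\right)^{2}} = - \frac{6 \left(239 - 376 + 3 \cdot 900 + 21 \cdot 141376\right)}{900 + 7 \cdot 141376} = - \frac{6 \left(239 - 376 + 2700 + 2968896\right)}{900 + 989632} = - \frac{6 \cdot 2971459}{990532} = \left(-1\right) \frac{8914377}{495266} = - \frac{8914377}{495266}$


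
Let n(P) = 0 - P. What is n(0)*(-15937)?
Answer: 0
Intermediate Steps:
n(P) = -P
n(0)*(-15937) = -1*0*(-15937) = 0*(-15937) = 0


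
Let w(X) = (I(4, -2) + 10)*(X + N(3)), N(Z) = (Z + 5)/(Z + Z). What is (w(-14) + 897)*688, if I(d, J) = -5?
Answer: 1720688/3 ≈ 5.7356e+5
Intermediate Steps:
N(Z) = (5 + Z)/(2*Z) (N(Z) = (5 + Z)/((2*Z)) = (5 + Z)*(1/(2*Z)) = (5 + Z)/(2*Z))
w(X) = 20/3 + 5*X (w(X) = (-5 + 10)*(X + (½)*(5 + 3)/3) = 5*(X + (½)*(⅓)*8) = 5*(X + 4/3) = 5*(4/3 + X) = 20/3 + 5*X)
(w(-14) + 897)*688 = ((20/3 + 5*(-14)) + 897)*688 = ((20/3 - 70) + 897)*688 = (-190/3 + 897)*688 = (2501/3)*688 = 1720688/3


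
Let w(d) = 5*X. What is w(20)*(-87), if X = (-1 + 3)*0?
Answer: 0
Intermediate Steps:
X = 0 (X = 2*0 = 0)
w(d) = 0 (w(d) = 5*0 = 0)
w(20)*(-87) = 0*(-87) = 0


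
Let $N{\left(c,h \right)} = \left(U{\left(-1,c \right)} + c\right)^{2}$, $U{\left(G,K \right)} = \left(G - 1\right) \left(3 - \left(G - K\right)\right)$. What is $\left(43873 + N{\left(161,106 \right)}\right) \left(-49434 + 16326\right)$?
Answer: $-2398144872$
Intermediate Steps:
$U{\left(G,K \right)} = \left(-1 + G\right) \left(3 + K - G\right)$
$N{\left(c,h \right)} = \left(-8 - c\right)^{2}$ ($N{\left(c,h \right)} = \left(\left(-3 - c - \left(-1\right)^{2} + 4 \left(-1\right) - c\right) + c\right)^{2} = \left(\left(-3 - c - 1 - 4 - c\right) + c\right)^{2} = \left(\left(-8 - 2 c\right) + c\right)^{2} = \left(-8 - c\right)^{2}$)
$\left(43873 + N{\left(161,106 \right)}\right) \left(-49434 + 16326\right) = \left(43873 + \left(8 + 161\right)^{2}\right) \left(-49434 + 16326\right) = \left(43873 + 169^{2}\right) \left(-33108\right) = \left(43873 + 28561\right) \left(-33108\right) = 72434 \left(-33108\right) = -2398144872$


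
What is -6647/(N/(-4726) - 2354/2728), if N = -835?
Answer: 1947650764/201071 ≈ 9686.4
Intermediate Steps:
-6647/(N/(-4726) - 2354/2728) = -6647/(-835/(-4726) - 2354/2728) = -6647/(-835*(-1/4726) - 2354*1/2728) = -6647/(835/4726 - 107/124) = -6647/(-201071/293012) = -6647*(-293012/201071) = 1947650764/201071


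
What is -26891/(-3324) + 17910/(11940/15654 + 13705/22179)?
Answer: 689403366431549/53112570564 ≈ 12980.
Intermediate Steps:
-26891/(-3324) + 17910/(11940/15654 + 13705/22179) = -26891*(-1/3324) + 17910/(11940*(1/15654) + 13705*(1/22179)) = 26891/3324 + 17910/(1990/2609 + 13705/22179) = 26891/3324 + 17910/(79892555/57865011) = 26891/3324 + 17910*(57865011/79892555) = 26891/3324 + 207272469402/15978511 = 689403366431549/53112570564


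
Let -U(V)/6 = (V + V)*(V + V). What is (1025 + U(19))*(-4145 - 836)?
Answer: 38049859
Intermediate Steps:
U(V) = -24*V² (U(V) = -6*(V + V)*(V + V) = -6*2*V*2*V = -24*V²)
(1025 + U(19))*(-4145 - 836) = (1025 - 24*19²)*(-4145 - 836) = (1025 - 24*361)*(-4981) = (1025 - 8664)*(-4981) = -7639*(-4981) = 38049859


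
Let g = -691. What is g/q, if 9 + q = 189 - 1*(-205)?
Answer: -691/385 ≈ -1.7948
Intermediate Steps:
q = 385 (q = -9 + (189 - 1*(-205)) = -9 + (189 + 205) = -9 + 394 = 385)
g/q = -691/385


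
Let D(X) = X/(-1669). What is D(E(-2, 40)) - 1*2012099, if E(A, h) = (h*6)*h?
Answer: -3358202831/1669 ≈ -2.0121e+6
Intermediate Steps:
E(A, h) = 6*h² (E(A, h) = (6*h)*h = 6*h²)
D(X) = -X/1669 (D(X) = X*(-1/1669) = -X/1669)
D(E(-2, 40)) - 1*2012099 = -6*40²/1669 - 1*2012099 = -6*1600/1669 - 2012099 = -1/1669*9600 - 2012099 = -9600/1669 - 2012099 = -3358202831/1669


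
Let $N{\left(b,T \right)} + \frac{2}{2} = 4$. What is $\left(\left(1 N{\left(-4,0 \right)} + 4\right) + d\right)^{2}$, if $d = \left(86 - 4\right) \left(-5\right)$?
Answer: $162409$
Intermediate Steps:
$N{\left(b,T \right)} = 3$ ($N{\left(b,T \right)} = -1 + 4 = 3$)
$d = -410$ ($d = \left(86 - 4\right) \left(-5\right) = 82 \left(-5\right) = -410$)
$\left(\left(1 N{\left(-4,0 \right)} + 4\right) + d\right)^{2} = \left(\left(1 \cdot 3 + 4\right) - 410\right)^{2} = \left(\left(3 + 4\right) - 410\right)^{2} = \left(7 - 410\right)^{2} = \left(-403\right)^{2} = 162409$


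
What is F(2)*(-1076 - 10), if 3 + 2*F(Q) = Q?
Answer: 543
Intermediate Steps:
F(Q) = -3/2 + Q/2
F(2)*(-1076 - 10) = (-3/2 + (½)*2)*(-1076 - 10) = (-3/2 + 1)*(-1086) = -½*(-1086) = 543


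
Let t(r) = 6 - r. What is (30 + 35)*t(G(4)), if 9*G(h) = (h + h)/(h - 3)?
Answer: 2990/9 ≈ 332.22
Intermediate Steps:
G(h) = 2*h/(9*(-3 + h)) (G(h) = ((h + h)/(h - 3))/9 = ((2*h)/(-3 + h))/9 = (2*h/(-3 + h))/9 = 2*h/(9*(-3 + h)))
(30 + 35)*t(G(4)) = (30 + 35)*(6 - 2*4/(9*(-3 + 4))) = 65*(6 - 2*4/(9*1)) = 65*(6 - 2*4/9) = 65*(6 - 1*8/9) = 65*(6 - 8/9) = 65*(46/9) = 2990/9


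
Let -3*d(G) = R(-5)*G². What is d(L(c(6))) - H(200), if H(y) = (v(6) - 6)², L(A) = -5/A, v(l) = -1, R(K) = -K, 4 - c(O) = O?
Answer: -713/12 ≈ -59.417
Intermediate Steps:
c(O) = 4 - O
d(G) = -5*G²/3 (d(G) = -(-1*(-5))*G²/3 = -5*G²/3)
H(y) = 49 (H(y) = (-1 - 6)² = (-7)² = 49)
d(L(c(6))) - H(200) = -5*25/(4 - 1*6)²/3 - 1*49 = -5*25/(4 - 6)²/3 - 49 = -5*(-5/(-2))²/3 - 49 = -5*(-5*(-½))²/3 - 49 = -5*(5/2)²/3 - 49 = -5/3*25/4 - 49 = -125/12 - 49 = -713/12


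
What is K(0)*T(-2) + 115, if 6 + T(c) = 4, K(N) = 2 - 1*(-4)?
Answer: 103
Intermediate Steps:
K(N) = 6 (K(N) = 2 + 4 = 6)
T(c) = -2 (T(c) = -6 + 4 = -2)
K(0)*T(-2) + 115 = 6*(-2) + 115 = -12 + 115 = 103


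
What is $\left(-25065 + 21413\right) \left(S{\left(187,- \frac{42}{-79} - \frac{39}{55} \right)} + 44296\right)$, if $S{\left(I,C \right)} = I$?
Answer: $-162451916$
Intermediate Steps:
$\left(-25065 + 21413\right) \left(S{\left(187,- \frac{42}{-79} - \frac{39}{55} \right)} + 44296\right) = \left(-25065 + 21413\right) \left(187 + 44296\right) = \left(-3652\right) 44483 = -162451916$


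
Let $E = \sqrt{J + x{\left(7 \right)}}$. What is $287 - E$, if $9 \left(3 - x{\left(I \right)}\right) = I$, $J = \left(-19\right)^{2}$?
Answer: $287 - \frac{\sqrt{3269}}{3} \approx 267.94$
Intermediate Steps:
$J = 361$
$x{\left(I \right)} = 3 - \frac{I}{9}$
$E = \frac{\sqrt{3269}}{3}$ ($E = \sqrt{361 + \left(3 - \frac{7}{9}\right)} = \sqrt{361 + \frac{20}{9}} = \sqrt{\frac{3269}{9}} = \frac{\sqrt{3269}}{3} \approx 19.058$)
$287 - E = 287 - \frac{\sqrt{3269}}{3}$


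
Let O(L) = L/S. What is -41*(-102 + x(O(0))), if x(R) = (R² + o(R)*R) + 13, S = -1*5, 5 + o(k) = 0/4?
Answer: 3649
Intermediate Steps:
o(k) = -5 (o(k) = -5 + 0/4 = -5 + 0*(¼) = -5 + 0 = -5)
S = -5
O(L) = -L/5 (O(L) = L/(-5) = L*(-⅕) = -L/5)
x(R) = 13 + R² - 5*R (x(R) = (R² - 5*R) + 13 = 13 + R² - 5*R)
-41*(-102 + x(O(0))) = -41*(-102 + (13 + (-⅕*0)² - (-1)*0)) = -41*(-102 + (13 + 0² - 5*0)) = -41*(-102 + (13 + 0 + 0)) = -41*(-102 + 13) = -41*(-89) = 3649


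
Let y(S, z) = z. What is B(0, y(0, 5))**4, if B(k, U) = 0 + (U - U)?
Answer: 0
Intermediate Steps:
B(k, U) = 0 (B(k, U) = 0 + 0 = 0)
B(0, y(0, 5))**4 = 0**4 = 0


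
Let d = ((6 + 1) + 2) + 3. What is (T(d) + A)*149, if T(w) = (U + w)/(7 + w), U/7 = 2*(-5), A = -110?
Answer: -320052/19 ≈ -16845.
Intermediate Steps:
U = -70 (U = 7*(2*(-5)) = 7*(-10) = -70)
d = 12 (d = (7 + 2) + 3 = 9 + 3 = 12)
T(w) = (-70 + w)/(7 + w)
(T(d) + A)*149 = ((-70 + 12)/(7 + 12) - 110)*149 = (-58/19 - 110)*149 = -2148/19*149 = -320052/19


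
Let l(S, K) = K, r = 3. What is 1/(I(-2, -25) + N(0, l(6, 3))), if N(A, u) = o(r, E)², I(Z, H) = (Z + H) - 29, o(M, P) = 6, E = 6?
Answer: -1/20 ≈ -0.050000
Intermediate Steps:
I(Z, H) = -29 + H + Z (I(Z, H) = (H + Z) - 29 = -29 + H + Z)
N(A, u) = 36 (N(A, u) = 6² = 36)
1/(I(-2, -25) + N(0, l(6, 3))) = 1/((-29 - 25 - 2) + 36) = 1/(-56 + 36) = 1/(-20) = -1/20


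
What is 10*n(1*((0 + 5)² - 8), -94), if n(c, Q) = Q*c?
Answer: -15980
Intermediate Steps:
10*n(1*((0 + 5)² - 8), -94) = 10*(-94*((0 + 5)² - 8)) = 10*(-94*(5² - 8)) = 10*(-94*(25 - 8)) = 10*(-94*17) = 10*(-1598) = -15980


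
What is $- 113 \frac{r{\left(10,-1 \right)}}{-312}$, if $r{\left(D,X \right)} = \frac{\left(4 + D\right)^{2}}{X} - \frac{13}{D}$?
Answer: $- \frac{222949}{3120} \approx -71.458$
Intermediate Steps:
$r{\left(D,X \right)} = - \frac{13}{D} + \frac{\left(4 + D\right)^{2}}{X}$ ($r{\left(D,X \right)} = \frac{\left(4 + D\right)^{2}}{X} - \frac{13}{D} = - \frac{13}{D} + \frac{\left(4 + D\right)^{2}}{X}$)
$- 113 \frac{r{\left(10,-1 \right)}}{-312} = - 113 \frac{- \frac{13}{10} + \frac{\left(4 + 10\right)^{2}}{-1}}{-312} = - 113 \left(\left(-13\right) \frac{1}{10} - 14^{2}\right) \left(- \frac{1}{312}\right) = - 113 \left(- \frac{13}{10} - 196\right) \left(- \frac{1}{312}\right) = - 113 \left(\left(- \frac{1973}{10}\right) \left(- \frac{1}{312}\right)\right) = \left(-113\right) \frac{1973}{3120} = - \frac{222949}{3120}$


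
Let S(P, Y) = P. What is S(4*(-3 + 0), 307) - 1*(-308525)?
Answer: 308513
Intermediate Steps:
S(4*(-3 + 0), 307) - 1*(-308525) = 4*(-3 + 0) - 1*(-308525) = 4*(-3) + 308525 = -12 + 308525 = 308513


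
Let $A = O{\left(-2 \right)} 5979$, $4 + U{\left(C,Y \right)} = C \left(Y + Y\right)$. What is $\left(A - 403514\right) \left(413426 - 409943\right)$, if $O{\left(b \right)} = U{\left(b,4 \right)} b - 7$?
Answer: $-718218981$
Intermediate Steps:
$U{\left(C,Y \right)} = -4 + 2 C Y$ ($U{\left(C,Y \right)} = -4 + C \left(Y + Y\right) = -4 + C 2 Y = -4 + 2 C Y$)
$O{\left(b \right)} = -7 + b \left(-4 + 8 b\right)$ ($O{\left(b \right)} = \left(-4 + 2 b 4\right) b - 7 = \left(-4 + 8 b\right) b - 7 = b \left(-4 + 8 b\right) - 7 = -7 + b \left(-4 + 8 b\right)$)
$A = 197307$ ($A = \left(-7 + 4 \left(-2\right) \left(-1 + 2 \left(-2\right)\right)\right) 5979 = \left(-7 + 4 \left(-2\right) \left(-1 - 4\right)\right) 5979 = \left(-7 + 4 \left(-2\right) \left(-5\right)\right) 5979 = \left(-7 + 40\right) 5979 = 33 \cdot 5979 = 197307$)
$\left(A - 403514\right) \left(413426 - 409943\right) = \left(197307 - 403514\right) \left(413426 - 409943\right) = \left(-206207\right) 3483 = -718218981$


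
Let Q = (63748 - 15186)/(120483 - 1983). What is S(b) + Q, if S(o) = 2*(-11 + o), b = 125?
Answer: 13533281/59250 ≈ 228.41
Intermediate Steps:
S(o) = -22 + 2*o
Q = 24281/59250 (Q = 48562/118500 = 48562*(1/118500) = 24281/59250 ≈ 0.40981)
S(b) + Q = (-22 + 2*125) + 24281/59250 = (-22 + 250) + 24281/59250 = 228 + 24281/59250 = 13533281/59250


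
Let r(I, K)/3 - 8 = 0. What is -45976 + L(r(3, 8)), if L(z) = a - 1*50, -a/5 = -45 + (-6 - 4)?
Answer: -45751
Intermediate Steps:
a = 275 (a = -5*(-45 + (-6 - 4)) = -5*(-45 - 10) = -5*(-55) = 275)
r(I, K) = 24 (r(I, K) = 24 + 3*0 = 24 + 0 = 24)
L(z) = 225 (L(z) = 275 - 1*50 = 275 - 50 = 225)
-45976 + L(r(3, 8)) = -45976 + 225 = -45751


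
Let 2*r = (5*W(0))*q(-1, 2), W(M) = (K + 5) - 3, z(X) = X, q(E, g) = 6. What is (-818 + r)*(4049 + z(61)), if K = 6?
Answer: -2868780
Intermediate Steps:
W(M) = 8 (W(M) = (6 + 5) - 3 = 11 - 3 = 8)
r = 120 (r = ((5*8)*6)/2 = (40*6)/2 = (½)*240 = 120)
(-818 + r)*(4049 + z(61)) = (-818 + 120)*(4049 + 61) = -698*4110 = -2868780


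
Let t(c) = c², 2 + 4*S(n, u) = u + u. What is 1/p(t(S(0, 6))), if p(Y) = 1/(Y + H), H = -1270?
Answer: -5055/4 ≈ -1263.8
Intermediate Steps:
S(n, u) = -½ + u/2 (S(n, u) = -½ + (u + u)/4 = -½ + (2*u)/4 = -½ + u/2)
p(Y) = 1/(-1270 + Y) (p(Y) = 1/(Y - 1270) = 1/(-1270 + Y))
1/p(t(S(0, 6))) = 1/(1/(-1270 + (-½ + (½)*6)²)) = 1/(1/(-1270 + (-½ + 3)²)) = 1/(1/(-1270 + (5/2)²)) = 1/(1/(-1270 + 25/4)) = 1/(1/(-5055/4)) = 1/(-4/5055) = -5055/4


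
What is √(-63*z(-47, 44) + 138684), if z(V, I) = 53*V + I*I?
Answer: √173649 ≈ 416.71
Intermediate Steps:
z(V, I) = I² + 53*V (z(V, I) = 53*V + I² = I² + 53*V)
√(-63*z(-47, 44) + 138684) = √(-63*(44² + 53*(-47)) + 138684) = √(-63*(1936 - 2491) + 138684) = √(-63*(-555) + 138684) = √(34965 + 138684) = √173649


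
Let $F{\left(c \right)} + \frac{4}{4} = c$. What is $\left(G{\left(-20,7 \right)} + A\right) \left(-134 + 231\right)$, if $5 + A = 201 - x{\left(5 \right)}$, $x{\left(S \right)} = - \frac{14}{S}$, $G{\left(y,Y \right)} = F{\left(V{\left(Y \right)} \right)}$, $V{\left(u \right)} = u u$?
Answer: $\frac{119698}{5} \approx 23940.0$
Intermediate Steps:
$V{\left(u \right)} = u^{2}$
$F{\left(c \right)} = -1 + c$
$G{\left(y,Y \right)} = -1 + Y^{2}$
$A = \frac{994}{5}$ ($A = -5 + \left(201 - - \frac{14}{5}\right) = -5 + \left(201 + \frac{14}{5}\right) = -5 + \frac{1019}{5} = \frac{994}{5} \approx 198.8$)
$\left(G{\left(-20,7 \right)} + A\right) \left(-134 + 231\right) = \left(\left(-1 + 7^{2}\right) + \frac{994}{5}\right) \left(-134 + 231\right) = \left(\left(-1 + 49\right) + \frac{994}{5}\right) 97 = \left(48 + \frac{994}{5}\right) 97 = \frac{1234}{5} \cdot 97 = \frac{119698}{5}$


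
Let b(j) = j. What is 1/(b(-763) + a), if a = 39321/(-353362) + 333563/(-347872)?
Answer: -3615433696/2762444944275 ≈ -0.0013088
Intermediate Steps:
a = -3869034227/3615433696 (a = 39321*(-1/353362) + 333563*(-1/347872) = -2313/20786 - 333563/347872 = -3869034227/3615433696 ≈ -1.0701)
1/(b(-763) + a) = 1/(-763 - 3869034227/3615433696) = 1/(-2762444944275/3615433696) = -3615433696/2762444944275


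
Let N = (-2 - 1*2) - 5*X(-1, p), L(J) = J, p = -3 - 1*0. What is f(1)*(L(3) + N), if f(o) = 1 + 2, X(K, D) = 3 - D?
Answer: -93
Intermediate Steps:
p = -3 (p = -3 + 0 = -3)
N = -34 (N = (-2 - 1*2) - 5*(3 - 1*(-3)) = (-2 - 2) - 5*(3 + 3) = -4 - 5*6 = -4 - 30 = -34)
f(o) = 3
f(1)*(L(3) + N) = 3*(3 - 34) = 3*(-31) = -93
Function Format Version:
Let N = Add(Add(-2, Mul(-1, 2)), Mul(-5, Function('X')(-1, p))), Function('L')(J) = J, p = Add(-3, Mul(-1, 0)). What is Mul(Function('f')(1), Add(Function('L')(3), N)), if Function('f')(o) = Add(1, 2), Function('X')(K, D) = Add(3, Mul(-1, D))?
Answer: -93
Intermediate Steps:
p = -3 (p = Add(-3, 0) = -3)
N = -34 (N = Add(Add(-2, Mul(-1, 2)), Mul(-5, Add(3, Mul(-1, -3)))) = Add(Add(-2, -2), Mul(-5, Add(3, 3))) = Add(-4, Mul(-5, 6)) = Add(-4, -30) = -34)
Function('f')(o) = 3
Mul(Function('f')(1), Add(Function('L')(3), N)) = Mul(3, Add(3, -34)) = Mul(3, -31) = -93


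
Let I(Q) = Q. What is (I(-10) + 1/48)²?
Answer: 229441/2304 ≈ 99.584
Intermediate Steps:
(I(-10) + 1/48)² = (-10 + 1/48)² = (-479/48)² = 229441/2304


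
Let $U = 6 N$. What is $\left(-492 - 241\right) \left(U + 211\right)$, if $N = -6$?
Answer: $-128275$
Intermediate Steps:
$U = -36$ ($U = 6 \left(-6\right) = -36$)
$\left(-492 - 241\right) \left(U + 211\right) = \left(-492 - 241\right) \left(-36 + 211\right) = \left(-492 - 241\right) 175 = \left(-733\right) 175 = -128275$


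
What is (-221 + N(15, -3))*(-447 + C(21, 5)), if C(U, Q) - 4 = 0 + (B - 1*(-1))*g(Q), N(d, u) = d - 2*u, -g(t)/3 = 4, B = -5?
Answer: 79000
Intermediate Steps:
g(t) = -12 (g(t) = -3*4 = -12)
C(U, Q) = 52 (C(U, Q) = 4 + (0 + (-5 - 1*(-1))*(-12)) = 4 + (0 + (-5 + 1)*(-12)) = 4 + (0 - 4*(-12)) = 4 + (0 + 48) = 4 + 48 = 52)
(-221 + N(15, -3))*(-447 + C(21, 5)) = (-221 + (15 - 2*(-3)))*(-447 + 52) = (-221 + (15 + 6))*(-395) = (-221 + 21)*(-395) = -200*(-395) = 79000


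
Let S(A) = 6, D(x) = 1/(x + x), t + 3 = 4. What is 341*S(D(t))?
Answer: 2046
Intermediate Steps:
t = 1 (t = -3 + 4 = 1)
D(x) = 1/(2*x)
341*S(D(t)) = 341*6 = 2046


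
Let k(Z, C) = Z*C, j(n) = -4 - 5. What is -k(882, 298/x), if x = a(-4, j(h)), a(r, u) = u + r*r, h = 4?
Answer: -37548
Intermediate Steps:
j(n) = -9
a(r, u) = u + r²
x = 7 (x = -9 + (-4)² = -9 + 16 = 7)
k(Z, C) = C*Z
-k(882, 298/x) = -298/7*882 = -298*(⅐)*882 = -298*882/7 = -1*37548 = -37548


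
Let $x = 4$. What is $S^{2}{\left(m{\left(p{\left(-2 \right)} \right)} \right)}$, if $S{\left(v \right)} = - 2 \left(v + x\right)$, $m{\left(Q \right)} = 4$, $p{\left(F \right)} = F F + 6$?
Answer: $256$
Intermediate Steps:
$p{\left(F \right)} = 6 + F^{2}$ ($p{\left(F \right)} = F^{2} + 6 = 6 + F^{2}$)
$S{\left(v \right)} = -8 - 2 v$ ($S{\left(v \right)} = - 2 \left(v + 4\right) = - 2 \left(4 + v\right) = -8 - 2 v$)
$S^{2}{\left(m{\left(p{\left(-2 \right)} \right)} \right)} = \left(-8 - 8\right)^{2} = \left(-16\right)^{2} = 256$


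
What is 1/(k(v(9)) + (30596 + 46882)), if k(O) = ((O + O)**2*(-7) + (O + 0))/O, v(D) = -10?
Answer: 1/77759 ≈ 1.2860e-5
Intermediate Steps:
k(O) = (O - 28*O**2)/O (k(O) = ((2*O)**2*(-7) + O)/O = ((4*O**2)*(-7) + O)/O = (-28*O**2 + O)/O = (O - 28*O**2)/O)
1/(k(v(9)) + (30596 + 46882)) = 1/((1 - 28*(-10)) + (30596 + 46882)) = 1/((1 + 280) + 77478) = 1/(281 + 77478) = 1/77759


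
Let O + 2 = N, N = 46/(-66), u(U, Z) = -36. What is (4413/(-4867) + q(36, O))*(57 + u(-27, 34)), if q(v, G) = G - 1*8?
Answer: -13045760/53537 ≈ -243.68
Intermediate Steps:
N = -23/33 (N = 46*(-1/66) = -23/33 ≈ -0.69697)
O = -89/33 (O = -2 - 23/33 = -89/33 ≈ -2.6970)
q(v, G) = -8 + G (q(v, G) = G - 8 = -8 + G)
(4413/(-4867) + q(36, O))*(57 + u(-27, 34)) = (4413/(-4867) + (-8 - 89/33))*(57 - 36) = (4413*(-1/4867) - 353/33)*21 = (-4413/4867 - 353/33)*21 = -1863680/160611*21 = -13045760/53537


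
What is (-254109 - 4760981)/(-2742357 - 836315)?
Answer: 2507545/1789336 ≈ 1.4014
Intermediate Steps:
(-254109 - 4760981)/(-2742357 - 836315) = -5015090/(-3578672) = -5015090*(-1/3578672) = 2507545/1789336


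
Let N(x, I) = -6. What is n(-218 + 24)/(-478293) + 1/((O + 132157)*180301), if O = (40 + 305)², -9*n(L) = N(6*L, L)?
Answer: -90575296685/64983325004910378 ≈ -1.3938e-6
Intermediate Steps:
n(L) = ⅔ (n(L) = -⅑*(-6) = ⅔)
O = 119025 (O = 345² = 119025)
n(-218 + 24)/(-478293) + 1/((O + 132157)*180301) = (⅔)/(-478293) + 1/((119025 + 132157)*180301) = (⅔)*(-1/478293) + (1/180301)/251182 = -2/1434879 + (1/251182)*(1/180301) = -2/1434879 + 1/45288365782 = -90575296685/64983325004910378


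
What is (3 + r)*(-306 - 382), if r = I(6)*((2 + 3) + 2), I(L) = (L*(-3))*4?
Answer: 344688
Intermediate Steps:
I(L) = -12*L (I(L) = -3*L*4 = -12*L)
r = -504 (r = (-12*6)*((2 + 3) + 2) = -72*(5 + 2) = -72*7 = -504)
(3 + r)*(-306 - 382) = (3 - 504)*(-306 - 382) = -501*(-688) = 344688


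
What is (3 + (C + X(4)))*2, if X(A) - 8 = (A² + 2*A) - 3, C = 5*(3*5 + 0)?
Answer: 214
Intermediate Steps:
C = 75 (C = 5*(15 + 0) = 5*15 = 75)
X(A) = 5 + A² + 2*A (X(A) = 8 + ((A² + 2*A) - 3) = 8 + (-3 + A² + 2*A) = 5 + A² + 2*A)
(3 + (C + X(4)))*2 = (3 + (75 + (5 + 4² + 2*4)))*2 = (3 + (75 + (5 + 16 + 8)))*2 = (3 + (75 + 29))*2 = (3 + 104)*2 = 107*2 = 214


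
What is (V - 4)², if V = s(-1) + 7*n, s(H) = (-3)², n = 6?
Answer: 2209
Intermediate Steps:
s(H) = 9
V = 51 (V = 9 + 7*6 = 9 + 42 = 51)
(V - 4)² = (51 - 4)² = 47² = 2209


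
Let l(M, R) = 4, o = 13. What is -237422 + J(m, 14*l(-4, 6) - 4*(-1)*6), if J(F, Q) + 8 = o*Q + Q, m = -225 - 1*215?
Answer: -236310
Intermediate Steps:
m = -440 (m = -225 - 215 = -440)
J(F, Q) = -8 + 14*Q (J(F, Q) = -8 + (13*Q + Q) = -8 + 14*Q)
-237422 + J(m, 14*l(-4, 6) - 4*(-1)*6) = -237422 + (-8 + 14*(14*4 - 4*(-1)*6)) = -237422 + (-8 + 14*(56 + 4*6)) = -237422 + (-8 + 14*(56 + 24)) = -237422 + (-8 + 14*80) = -237422 + (-8 + 1120) = -237422 + 1112 = -236310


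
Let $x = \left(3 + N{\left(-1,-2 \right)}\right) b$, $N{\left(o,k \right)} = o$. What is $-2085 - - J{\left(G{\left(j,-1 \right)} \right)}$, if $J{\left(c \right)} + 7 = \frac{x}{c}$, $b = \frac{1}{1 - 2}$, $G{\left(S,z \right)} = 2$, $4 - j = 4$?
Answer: $-2093$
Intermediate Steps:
$j = 0$ ($j = 4 - 4 = 0$)
$b = -1$ ($b = \frac{1}{-1} = -1$)
$x = -2$ ($x = \left(3 - 1\right) \left(-1\right) = 2 \left(-1\right) = -2$)
$J{\left(c \right)} = -7 - \frac{2}{c}$
$-2085 - - J{\left(G{\left(j,-1 \right)} \right)} = -2085 - - (-7 - \frac{2}{2}) = -2085 - - (-7 - 1) = -2085 - \left(-1\right) \left(-8\right) = -2085 - 8 = -2093$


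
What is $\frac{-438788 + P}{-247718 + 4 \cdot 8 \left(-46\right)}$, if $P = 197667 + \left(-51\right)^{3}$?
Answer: $\frac{186886}{124595} \approx 1.4999$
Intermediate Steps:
$P = 65016$ ($P = 197667 - 132651 = 65016$)
$\frac{-438788 + P}{-247718 + 4 \cdot 8 \left(-46\right)} = \frac{-438788 + 65016}{-247718 + 4 \cdot 8 \left(-46\right)} = - \frac{373772}{-247718 + 32 \left(-46\right)} = - \frac{373772}{-247718 - 1472} = - \frac{373772}{-249190} = \left(-373772\right) \left(- \frac{1}{249190}\right) = \frac{186886}{124595}$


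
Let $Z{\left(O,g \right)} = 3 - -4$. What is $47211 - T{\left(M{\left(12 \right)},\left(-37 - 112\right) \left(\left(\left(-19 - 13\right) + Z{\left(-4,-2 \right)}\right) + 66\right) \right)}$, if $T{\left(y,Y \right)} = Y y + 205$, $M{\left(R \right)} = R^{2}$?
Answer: $926702$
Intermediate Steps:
$Z{\left(O,g \right)} = 7$ ($Z{\left(O,g \right)} = 3 + 4 = 7$)
$T{\left(y,Y \right)} = 205 + Y y$
$47211 - T{\left(M{\left(12 \right)},\left(-37 - 112\right) \left(\left(\left(-19 - 13\right) + Z{\left(-4,-2 \right)}\right) + 66\right) \right)} = 47211 - \left(205 + \left(-37 - 112\right) \left(\left(\left(-19 - 13\right) + 7\right) + 66\right) 12^{2}\right) = 47211 - \left(205 + - 149 \left(\left(-32 + 7\right) + 66\right) 144\right) = 47211 - \left(205 + - 149 \left(-25 + 66\right) 144\right) = 47211 - \left(205 + \left(-149\right) 41 \cdot 144\right) = 47211 - \left(205 - 879696\right) = 47211 - -879491 = 47211 + 879491 = 926702$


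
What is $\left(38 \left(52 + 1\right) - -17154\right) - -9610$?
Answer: $28778$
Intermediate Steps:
$\left(38 \left(52 + 1\right) - -17154\right) - -9610 = \left(38 \cdot 53 + 17154\right) + 9610 = \left(2014 + 17154\right) + 9610 = 19168 + 9610 = 28778$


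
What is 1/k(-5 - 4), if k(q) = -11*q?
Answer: 1/99 ≈ 0.010101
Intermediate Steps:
1/k(-5 - 4) = 1/(-11*(-5 - 4)) = 1/(-11*(-9)) = 1/99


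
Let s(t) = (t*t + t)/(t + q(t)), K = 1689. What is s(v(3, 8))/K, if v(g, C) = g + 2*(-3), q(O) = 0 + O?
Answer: -1/1689 ≈ -0.00059207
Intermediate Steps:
q(O) = O
v(g, C) = -6 + g (v(g, C) = g - 6 = -6 + g)
s(t) = (t + t²)/(2*t) (s(t) = (t*t + t)/(t + t) = (t² + t)/((2*t)) = (t + t²)*(1/(2*t)) = (t + t²)/(2*t))
s(v(3, 8))/K = (½ + (-6 + 3)/2)/1689 = (½ + (½)*(-3))*(1/1689) = (½ - 3/2)*(1/1689) = -1*1/1689 = -1/1689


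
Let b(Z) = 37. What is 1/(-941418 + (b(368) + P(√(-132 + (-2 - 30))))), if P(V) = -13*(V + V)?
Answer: I/(-941381*I + 52*√41) ≈ -1.0623e-6 + 3.7572e-10*I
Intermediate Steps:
P(V) = -26*V
1/(-941418 + (b(368) + P(√(-132 + (-2 - 30))))) = 1/(-941418 + (37 - 26*√(-132 + (-2 - 30)))) = 1/(-941418 + (37 - 26*√(-132 - 32))) = 1/(-941418 + (37 - 52*I*√41)) = 1/(-941381 - 52*I*√41)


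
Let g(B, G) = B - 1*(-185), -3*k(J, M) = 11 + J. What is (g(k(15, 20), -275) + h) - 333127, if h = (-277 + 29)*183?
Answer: -1135004/3 ≈ -3.7833e+5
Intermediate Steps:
k(J, M) = -11/3 - J/3 (k(J, M) = -(11 + J)/3 = -11/3 - J/3)
g(B, G) = 185 + B (g(B, G) = B + 185 = 185 + B)
h = -45384 (h = -248*183 = -45384)
(g(k(15, 20), -275) + h) - 333127 = ((185 + (-11/3 - ⅓*15)) - 45384) - 333127 = ((185 + (-11/3 - 5)) - 45384) - 333127 = ((185 - 26/3) - 45384) - 333127 = (529/3 - 45384) - 333127 = -135623/3 - 333127 = -1135004/3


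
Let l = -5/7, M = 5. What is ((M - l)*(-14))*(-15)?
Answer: 1200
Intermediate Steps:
l = -5/7 (l = -5*⅐ = -5/7 ≈ -0.71429)
((M - l)*(-14))*(-15) = ((5 - 1*(-5/7))*(-14))*(-15) = ((5 + 5/7)*(-14))*(-15) = ((40/7)*(-14))*(-15) = -80*(-15) = 1200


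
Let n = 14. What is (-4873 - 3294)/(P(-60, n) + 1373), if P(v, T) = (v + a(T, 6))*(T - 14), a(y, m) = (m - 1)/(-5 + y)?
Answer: -8167/1373 ≈ -5.9483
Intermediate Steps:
a(y, m) = (-1 + m)/(-5 + y)
P(v, T) = (-14 + T)*(v + 5/(-5 + T)) (P(v, T) = (v + (-1 + 6)/(-5 + T))*(T - 14) = (v + 5/(-5 + T))*(-14 + T) = (-14 + T)*(v + 5/(-5 + T)))
(-4873 - 3294)/(P(-60, n) + 1373) = (-4873 - 3294)/((-70 + 5*14 - 60*(-14 + 14)*(-5 + 14))/(-5 + 14) + 1373) = -8167/((-70 + 70 - 60*0*9)/9 + 1373) = -8167/((-70 + 70 + 0)/9 + 1373) = -8167/((⅑)*0 + 1373) = -8167/(0 + 1373) = -8167/1373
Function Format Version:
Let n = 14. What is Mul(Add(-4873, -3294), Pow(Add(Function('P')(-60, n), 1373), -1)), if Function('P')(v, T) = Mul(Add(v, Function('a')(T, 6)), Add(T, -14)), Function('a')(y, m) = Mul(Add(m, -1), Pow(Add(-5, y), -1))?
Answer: Rational(-8167, 1373) ≈ -5.9483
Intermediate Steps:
Function('a')(y, m) = Mul(Pow(Add(-5, y), -1), Add(-1, m)) (Function('a')(y, m) = Mul(Add(-1, m), Pow(Add(-5, y), -1)) = Mul(Pow(Add(-5, y), -1), Add(-1, m)))
Function('P')(v, T) = Mul(Add(-14, T), Add(v, Mul(5, Pow(Add(-5, T), -1)))) (Function('P')(v, T) = Mul(Add(v, Mul(Pow(Add(-5, T), -1), Add(-1, 6))), Add(T, -14)) = Mul(Add(v, Mul(Pow(Add(-5, T), -1), 5)), Add(-14, T)) = Mul(Add(v, Mul(5, Pow(Add(-5, T), -1))), Add(-14, T)) = Mul(Add(-14, T), Add(v, Mul(5, Pow(Add(-5, T), -1)))))
Mul(Add(-4873, -3294), Pow(Add(Function('P')(-60, n), 1373), -1)) = Mul(Add(-4873, -3294), Pow(Add(Mul(Pow(Add(-5, 14), -1), Add(-70, Mul(5, 14), Mul(-60, Add(-14, 14), Add(-5, 14)))), 1373), -1)) = Mul(-8167, Pow(Add(Mul(Pow(9, -1), Add(-70, 70, Mul(-60, 0, 9))), 1373), -1)) = Mul(-8167, Pow(Add(Mul(Rational(1, 9), Add(-70, 70, 0)), 1373), -1)) = Mul(-8167, Pow(Add(Mul(Rational(1, 9), 0), 1373), -1)) = Mul(-8167, Pow(Add(0, 1373), -1)) = Mul(-8167, Pow(1373, -1)) = Mul(-8167, Rational(1, 1373)) = Rational(-8167, 1373)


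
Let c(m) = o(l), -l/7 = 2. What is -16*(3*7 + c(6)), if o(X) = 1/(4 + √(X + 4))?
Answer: 16*(-21*√10 + 85*I)/(√10 - 4*I) ≈ -338.46 + 1.946*I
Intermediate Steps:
l = -14 (l = -7*2 = -14)
o(X) = 1/(4 + √(4 + X))
c(m) = 1/(4 + I*√10) (c(m) = 1/(4 + √(4 - 14)) = 1/(4 + √(-10)) = 1/(4 + I*√10))
-16*(3*7 + c(6)) = -16*(3*7 + (2/13 - I*√10/26)) = -16*(21 + (2/13 - I*√10/26)) = -16*(275/13 - I*√10/26) = -4400/13 + 8*I*√10/13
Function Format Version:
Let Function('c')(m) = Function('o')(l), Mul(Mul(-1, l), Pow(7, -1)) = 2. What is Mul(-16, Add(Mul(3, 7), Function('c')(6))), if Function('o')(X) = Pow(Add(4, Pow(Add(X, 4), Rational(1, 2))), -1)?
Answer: Mul(16, Pow(Add(Pow(10, Rational(1, 2)), Mul(-4, I)), -1), Add(Mul(-21, Pow(10, Rational(1, 2))), Mul(85, I))) ≈ Add(-338.46, Mul(1.9460, I))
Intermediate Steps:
l = -14 (l = Mul(-7, 2) = -14)
Function('o')(X) = Pow(Add(4, Pow(Add(4, X), Rational(1, 2))), -1)
Function('c')(m) = Pow(Add(4, Mul(I, Pow(10, Rational(1, 2)))), -1) (Function('c')(m) = Pow(Add(4, Pow(Add(4, -14), Rational(1, 2))), -1) = Pow(Add(4, Pow(-10, Rational(1, 2))), -1) = Pow(Add(4, Mul(I, Pow(10, Rational(1, 2)))), -1))
Mul(-16, Add(Mul(3, 7), Function('c')(6))) = Mul(-16, Add(Mul(3, 7), Add(Rational(2, 13), Mul(Rational(-1, 26), I, Pow(10, Rational(1, 2)))))) = Mul(-16, Add(21, Add(Rational(2, 13), Mul(Rational(-1, 26), I, Pow(10, Rational(1, 2)))))) = Mul(-16, Add(Rational(275, 13), Mul(Rational(-1, 26), I, Pow(10, Rational(1, 2))))) = Add(Rational(-4400, 13), Mul(Rational(8, 13), I, Pow(10, Rational(1, 2))))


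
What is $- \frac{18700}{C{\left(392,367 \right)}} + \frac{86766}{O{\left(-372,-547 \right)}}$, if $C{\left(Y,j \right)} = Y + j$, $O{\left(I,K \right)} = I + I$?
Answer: $- \frac{1208609}{8556} \approx -141.26$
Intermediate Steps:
$O{\left(I,K \right)} = 2 I$
$- \frac{18700}{C{\left(392,367 \right)}} + \frac{86766}{O{\left(-372,-547 \right)}} = - \frac{18700}{392 + 367} + \frac{86766}{2 \left(-372\right)} = - \frac{18700}{759} + \frac{86766}{-744} = \left(-18700\right) \frac{1}{759} + 86766 \left(- \frac{1}{744}\right) = - \frac{1700}{69} - \frac{14461}{124} = - \frac{1208609}{8556}$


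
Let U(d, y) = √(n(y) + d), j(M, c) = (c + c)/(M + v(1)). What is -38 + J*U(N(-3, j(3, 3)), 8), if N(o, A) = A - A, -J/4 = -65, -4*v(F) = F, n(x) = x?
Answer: -38 + 520*√2 ≈ 697.39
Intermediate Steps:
v(F) = -F/4
J = 260 (J = -4*(-65) = 260)
j(M, c) = 2*c/(-¼ + M) (j(M, c) = (c + c)/(M - ¼*1) = (2*c)/(M - ¼) = (2*c)/(-¼ + M) = 2*c/(-¼ + M))
N(o, A) = 0
U(d, y) = √(d + y) (U(d, y) = √(y + d) = √(d + y))
-38 + J*U(N(-3, j(3, 3)), 8) = -38 + 260*√(0 + 8) = -38 + 260*√8 = -38 + 260*(2*√2) = -38 + 520*√2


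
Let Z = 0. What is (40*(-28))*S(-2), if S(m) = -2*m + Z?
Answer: -4480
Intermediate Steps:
S(m) = -2*m (S(m) = -2*m + 0 = -2*m)
(40*(-28))*S(-2) = (40*(-28))*(-2*(-2)) = -1120*4 = -4480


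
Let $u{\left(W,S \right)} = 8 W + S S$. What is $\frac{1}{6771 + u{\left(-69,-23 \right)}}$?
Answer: $\frac{1}{6748} \approx 0.00014819$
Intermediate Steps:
$u{\left(W,S \right)} = S^{2} + 8 W$ ($u{\left(W,S \right)} = 8 W + S^{2} = S^{2} + 8 W$)
$\frac{1}{6771 + u{\left(-69,-23 \right)}} = \frac{1}{6771 + \left(\left(-23\right)^{2} + 8 \left(-69\right)\right)} = \frac{1}{6771 + \left(529 - 552\right)} = \frac{1}{6771 - 23} = \frac{1}{6748}$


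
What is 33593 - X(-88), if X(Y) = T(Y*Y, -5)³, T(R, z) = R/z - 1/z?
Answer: 464228400532/125 ≈ 3.7138e+9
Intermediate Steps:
T(R, z) = -1/z + R/z
X(Y) = (⅕ - Y²/5)³ (X(Y) = ((-1 + Y*Y)/(-5))³ = (-(-1 + Y²)/5)³ = (⅕ - Y²/5)³)
33593 - X(-88) = 33593 - (1 - 1*(-88)²)³/125 = 33593 - (1 - 1*7744)³/125 = 33593 - (1 - 7744)³/125 = 33593 - (-7743)³/125 = 33593 - (-464224201407)/125 = 33593 - 1*(-464224201407/125) = 33593 + 464224201407/125 = 464228400532/125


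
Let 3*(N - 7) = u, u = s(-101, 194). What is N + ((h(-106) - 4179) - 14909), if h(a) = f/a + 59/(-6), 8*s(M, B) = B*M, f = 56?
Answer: -4220449/212 ≈ -19908.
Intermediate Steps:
s(M, B) = B*M/8 (s(M, B) = (B*M)/8 = B*M/8)
h(a) = -59/6 + 56/a (h(a) = 56/a + 59/(-6) = 56/a + 59*(-⅙) = 56/a - 59/6 = -59/6 + 56/a)
u = -9797/4 (u = (⅛)*194*(-101) = -9797/4 ≈ -2449.3)
N = -9713/12 (N = 7 + (⅓)*(-9797/4) = 7 - 9797/12 = -9713/12 ≈ -809.42)
N + ((h(-106) - 4179) - 14909) = -9713/12 + (((-59/6 + 56/(-106)) - 4179) - 14909) = -9713/12 + (((-59/6 + 56*(-1/106)) - 4179) - 14909) = -9713/12 + (((-59/6 - 28/53) - 4179) - 14909) = -9713/12 + ((-3295/318 - 4179) - 14909) = -9713/12 + (-1332217/318 - 14909) = -9713/12 - 6073279/318 = -4220449/212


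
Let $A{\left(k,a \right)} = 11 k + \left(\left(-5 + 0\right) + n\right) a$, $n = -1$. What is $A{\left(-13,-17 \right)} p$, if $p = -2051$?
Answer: $84091$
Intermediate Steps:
$A{\left(k,a \right)} = - 6 a + 11 k$ ($A{\left(k,a \right)} = 11 k + \left(\left(-5 + 0\right) - 1\right) a = 11 k + \left(-5 - 1\right) a = 11 k - 6 a = - 6 a + 11 k$)
$A{\left(-13,-17 \right)} p = \left(\left(-6\right) \left(-17\right) + 11 \left(-13\right)\right) \left(-2051\right) = \left(102 - 143\right) \left(-2051\right) = \left(-41\right) \left(-2051\right) = 84091$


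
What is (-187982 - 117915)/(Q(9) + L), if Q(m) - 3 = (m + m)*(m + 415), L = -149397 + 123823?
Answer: 305897/17939 ≈ 17.052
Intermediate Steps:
L = -25574
Q(m) = 3 + 2*m*(415 + m) (Q(m) = 3 + (m + m)*(m + 415) = 3 + (2*m)*(415 + m) = 3 + 2*m*(415 + m))
(-187982 - 117915)/(Q(9) + L) = (-187982 - 117915)/((3 + 2*9**2 + 830*9) - 25574) = -305897/((3 + 2*81 + 7470) - 25574) = -305897/((3 + 162 + 7470) - 25574) = -305897/(7635 - 25574) = -305897/(-17939) = -305897*(-1/17939) = 305897/17939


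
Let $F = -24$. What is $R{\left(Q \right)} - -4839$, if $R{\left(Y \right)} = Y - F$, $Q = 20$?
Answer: $4883$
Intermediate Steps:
$R{\left(Y \right)} = 24 + Y$ ($R{\left(Y \right)} = Y - -24 = Y + 24 = 24 + Y$)
$R{\left(Q \right)} - -4839 = \left(24 + 20\right) - -4839 = 44 + 4839 = 4883$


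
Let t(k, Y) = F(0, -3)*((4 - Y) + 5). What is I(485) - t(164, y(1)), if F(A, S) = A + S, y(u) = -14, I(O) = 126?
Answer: 195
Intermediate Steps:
t(k, Y) = -27 + 3*Y (t(k, Y) = (0 - 3)*((4 - Y) + 5) = -3*(9 - Y) = -27 + 3*Y)
I(485) - t(164, y(1)) = 126 - (-27 + 3*(-14)) = 126 - (-27 - 42) = 126 - 1*(-69) = 126 + 69 = 195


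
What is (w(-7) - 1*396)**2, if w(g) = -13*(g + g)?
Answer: 45796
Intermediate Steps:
w(g) = -26*g
(w(-7) - 1*396)**2 = (-26*(-7) - 1*396)**2 = (182 - 396)**2 = (-214)**2 = 45796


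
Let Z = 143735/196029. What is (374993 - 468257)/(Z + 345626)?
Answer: -18282448656/67752862889 ≈ -0.26984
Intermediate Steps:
Z = 143735/196029 (Z = 143735*(1/196029) = 143735/196029 ≈ 0.73323)
(374993 - 468257)/(Z + 345626) = (374993 - 468257)/(143735/196029 + 345626) = -93264/67752862889/196029 = -93264*196029/67752862889 = -18282448656/67752862889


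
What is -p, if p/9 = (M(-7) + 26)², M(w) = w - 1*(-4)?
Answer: -4761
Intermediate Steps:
M(w) = 4 + w (M(w) = w + 4 = 4 + w)
p = 4761 (p = 9*((4 - 7) + 26)² = 9*(-3 + 26)² = 9*23² = 9*529 = 4761)
-p = -1*4761 = -4761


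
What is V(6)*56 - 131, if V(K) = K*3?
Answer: 877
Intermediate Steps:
V(K) = 3*K
V(6)*56 - 131 = (3*6)*56 - 131 = 18*56 - 131 = 1008 - 131 = 877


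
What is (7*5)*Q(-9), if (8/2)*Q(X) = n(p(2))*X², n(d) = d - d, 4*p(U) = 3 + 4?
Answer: 0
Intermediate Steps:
p(U) = 7/4 (p(U) = (3 + 4)/4 = (¼)*7 = 7/4)
n(d) = 0
Q(X) = 0 (Q(X) = (0*X²)/4 = (¼)*0 = 0)
(7*5)*Q(-9) = (7*5)*0 = 35*0 = 0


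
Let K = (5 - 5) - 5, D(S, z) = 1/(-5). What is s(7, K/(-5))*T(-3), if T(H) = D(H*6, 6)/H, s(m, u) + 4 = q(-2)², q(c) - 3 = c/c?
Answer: ⅘ ≈ 0.80000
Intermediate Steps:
D(S, z) = -⅕ (D(S, z) = 1*(-⅕) = -⅕)
q(c) = 4 (q(c) = 3 + c/c = 3 + 1 = 4)
K = -5 (K = 0 - 5 = -5)
s(m, u) = 12 (s(m, u) = -4 + 4² = -4 + 16 = 12)
T(H) = -1/(5*H)
s(7, K/(-5))*T(-3) = 12*(-⅕/(-3)) = 12*(-⅕*(-⅓)) = 12*(1/15) = ⅘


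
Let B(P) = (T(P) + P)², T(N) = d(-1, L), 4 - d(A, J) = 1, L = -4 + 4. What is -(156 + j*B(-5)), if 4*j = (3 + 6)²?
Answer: -237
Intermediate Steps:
L = 0
j = 81/4 (j = (3 + 6)²/4 = (¼)*9² = (¼)*81 = 81/4 ≈ 20.250)
d(A, J) = 3 (d(A, J) = 4 - 1*1 = 4 - 1 = 3)
T(N) = 3
B(P) = (3 + P)²
-(156 + j*B(-5)) = -(156 + 81*(3 - 5)²/4) = -(156 + (81/4)*(-2)²) = -(156 + (81/4)*4) = -(156 + 81) = -1*237 = -237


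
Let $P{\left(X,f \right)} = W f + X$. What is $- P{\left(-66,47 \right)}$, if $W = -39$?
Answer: $1899$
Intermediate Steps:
$P{\left(X,f \right)} = X - 39 f$ ($P{\left(X,f \right)} = - 39 f + X = X - 39 f$)
$- P{\left(-66,47 \right)} = - (-66 - 1833) = \left(-1\right) \left(-1899\right) = 1899$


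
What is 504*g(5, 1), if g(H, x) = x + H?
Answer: 3024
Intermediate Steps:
g(H, x) = H + x
504*g(5, 1) = 504*(5 + 1) = 504*6 = 3024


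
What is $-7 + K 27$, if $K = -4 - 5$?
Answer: $-250$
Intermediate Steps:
$K = -9$
$-7 + K 27 = -7 - 243 = -250$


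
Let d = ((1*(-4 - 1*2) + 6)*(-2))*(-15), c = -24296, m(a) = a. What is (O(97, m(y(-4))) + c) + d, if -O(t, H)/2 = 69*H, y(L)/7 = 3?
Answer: -27194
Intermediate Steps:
y(L) = 21 (y(L) = 7*3 = 21)
d = 0 (d = ((1*(-4 - 2) + 6)*(-2))*(-15) = ((1*(-6) + 6)*(-2))*(-15) = ((-6 + 6)*(-2))*(-15) = (0*(-2))*(-15) = 0*(-15) = 0)
O(t, H) = -138*H
(O(97, m(y(-4))) + c) + d = (-138*21 - 24296) + 0 = (-2898 - 24296) + 0 = -27194 + 0 = -27194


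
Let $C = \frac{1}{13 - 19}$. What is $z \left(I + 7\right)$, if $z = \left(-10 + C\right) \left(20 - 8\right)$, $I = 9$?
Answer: $-1952$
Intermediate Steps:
$C = - \frac{1}{6}$ ($C = \frac{1}{-6} = - \frac{1}{6} \approx -0.16667$)
$z = -122$ ($z = \left(-10 - \frac{1}{6}\right) \left(20 - 8\right) = \left(- \frac{61}{6}\right) 12 = -122$)
$z \left(I + 7\right) = - 122 \left(9 + 7\right) = \left(-122\right) 16 = -1952$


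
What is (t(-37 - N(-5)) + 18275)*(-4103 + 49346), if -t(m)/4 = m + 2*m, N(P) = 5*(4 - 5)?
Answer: 844189137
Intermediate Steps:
N(P) = -5 (N(P) = 5*(-1) = -5)
t(m) = -12*m (t(m) = -4*(m + 2*m) = -12*m)
(t(-37 - N(-5)) + 18275)*(-4103 + 49346) = (-12*(-37 - 1*(-5)) + 18275)*(-4103 + 49346) = (-12*(-37 + 5) + 18275)*45243 = (-12*(-32) + 18275)*45243 = (384 + 18275)*45243 = 18659*45243 = 844189137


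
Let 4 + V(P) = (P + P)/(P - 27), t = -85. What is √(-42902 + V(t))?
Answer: I*√33637114/28 ≈ 207.13*I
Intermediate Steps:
V(P) = -4 + 2*P/(-27 + P) (V(P) = -4 + (P + P)/(P - 27) = -4 + (2*P)/(-27 + P) = -4 + 2*P/(-27 + P))
√(-42902 + V(t)) = √(-42902 + 2*(54 - 1*(-85))/(-27 - 85)) = √(-42902 + 2*(54 + 85)/(-112)) = √(-42902 + 2*(-1/112)*139) = √(-42902 - 139/56) = √(-2402651/56) = I*√33637114/28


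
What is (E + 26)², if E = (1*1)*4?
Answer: 900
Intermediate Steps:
E = 4 (E = 1*4 = 4)
(E + 26)² = (4 + 26)² = 30² = 900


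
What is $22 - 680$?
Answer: $-658$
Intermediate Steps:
$22 - 680 = -658$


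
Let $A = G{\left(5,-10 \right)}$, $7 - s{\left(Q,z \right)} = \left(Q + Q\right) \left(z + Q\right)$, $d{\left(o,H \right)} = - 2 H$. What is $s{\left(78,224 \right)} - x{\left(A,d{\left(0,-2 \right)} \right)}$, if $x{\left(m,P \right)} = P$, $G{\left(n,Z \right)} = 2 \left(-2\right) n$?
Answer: $-47109$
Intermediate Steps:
$G{\left(n,Z \right)} = - 4 n$
$s{\left(Q,z \right)} = 7 - 2 Q \left(Q + z\right)$ ($s{\left(Q,z \right)} = 7 - \left(Q + Q\right) \left(z + Q\right) = 7 - 2 Q \left(Q + z\right)$)
$A = -20$ ($A = \left(-4\right) 5 = -20$)
$s{\left(78,224 \right)} - x{\left(A,d{\left(0,-2 \right)} \right)} = \left(7 - 2 \cdot 78^{2} - 156 \cdot 224\right) - \left(-2\right) \left(-2\right) = \left(7 - 12168 - 34944\right) - 4 = -47105 - 4 = -47109$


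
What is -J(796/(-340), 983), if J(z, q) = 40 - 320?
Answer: 280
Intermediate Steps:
J(z, q) = -280
-J(796/(-340), 983) = -1*(-280) = 280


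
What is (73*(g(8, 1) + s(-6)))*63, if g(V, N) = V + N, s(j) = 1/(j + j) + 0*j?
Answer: 164031/4 ≈ 41008.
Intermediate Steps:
s(j) = 1/(2*j) (s(j) = 1/(2*j) + 0 = 1/(2*j))
g(V, N) = N + V
(73*(g(8, 1) + s(-6)))*63 = (73*((1 + 8) + (1/2)/(-6)))*63 = (73*(9 + (1/2)*(-1/6)))*63 = (73*(9 - 1/12))*63 = (73*(107/12))*63 = (7811/12)*63 = 164031/4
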